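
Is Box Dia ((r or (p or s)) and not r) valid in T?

Not valid

Tableau for the negation not Box Dia ((r or (p or s)) and not r):
1. not Box Dia ((r or (p or s)) and not r), 0
2. not Dia ((r or (p or s)) and not r), 1   [neg-Box-rule on 1: fresh world 1, 0R1]
3. not ((r or (p or s)) and not r), 1   [neg-Dia-rule on 2 via 1R1]
4. r, 1   [neg-and-rule on 3 (branches; this branch)]
Accessibility: 0R0, 0R1, 1R1
The negation has an open branch (countermodel exists).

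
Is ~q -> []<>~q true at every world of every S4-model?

Tableau for the negation ~(~q -> []<>~q):
1. ~(~q -> []<>~q), w0
2. ~q, w0
3. ~[]<>~q, w0
4. ~<>~q, w1
5. q, w1
Accessibility: w0Rw0, w0Rw1, w1Rw1
The negation has an open branch (countermodel exists).

Invalid (countermodel exists)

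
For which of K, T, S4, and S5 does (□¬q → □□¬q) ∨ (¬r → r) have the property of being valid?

S4, S5

S4-tableau for the negation ¬((□¬q → □□¬q) ∨ (¬r → r)):
1. ¬((□¬q → □□¬q) ∨ (¬r → r)), u
2. ¬(□¬q → □□¬q), u   [¬∨-rule on 1]
3. ¬(¬r → r), u   [¬∨-rule on 1]
4. □¬q, u   [¬→-rule on 2]
5. ¬□□¬q, u   [¬→-rule on 2]
6. ¬r, u   [¬→-rule on 3]
7. ¬q, u   [□-rule on 4 via uRu]
8. ¬□¬q, v   [¬□-rule on 5: fresh world v, uRv]
9. ¬q, v   [□-rule on 4 via uRv]
10. q, w   [¬□-rule on 8: fresh world w, vRw]
11. ¬q, w   [□-rule on 4 via uRw]
Accessibility: uRu, uRv, uRw, vRv, vRw, wRw
Branch closes: q and ¬q both at w.
Every branch closes (one shown): valid in S4, hence also in S5 (every theorem of S4 is a theorem of S5).
T-tableau for the negation ¬((□¬q → □□¬q) ∨ (¬r → r)):
1. ¬((□¬q → □□¬q) ∨ (¬r → r)), u
2. ¬(□¬q → □□¬q), u   [¬∨-rule on 1]
3. ¬(¬r → r), u   [¬∨-rule on 1]
4. □¬q, u   [¬→-rule on 2]
5. ¬□□¬q, u   [¬→-rule on 2]
6. ¬r, u   [¬→-rule on 3]
7. ¬q, u   [□-rule on 4 via uRu]
8. ¬□¬q, v   [¬□-rule on 5: fresh world v, uRv]
9. ¬q, v   [□-rule on 4 via uRv]
10. q, w   [¬□-rule on 8: fresh world w, vRw]
Accessibility: uRu, uRv, vRv, vRw, wRw
Complete open branch: countermodel on a T-frame, so not valid in T, nor in K (the same frame is also a K-frame).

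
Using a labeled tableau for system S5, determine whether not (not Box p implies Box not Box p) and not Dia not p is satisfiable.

No, unsatisfiable

1. not (not Box p implies Box not Box p) and not Dia not p, u
2. not (not Box p implies Box not Box p), u
3. not Dia not p, u
4. not Box p, u
5. not Box not Box p, u
6. p, u
7. not p, v
8. p, v
Accessibility: uRu, uRv, vRu, vRv
Branch closes: p and not p both at v.
All branches of the tableau close; one closing branch shown above.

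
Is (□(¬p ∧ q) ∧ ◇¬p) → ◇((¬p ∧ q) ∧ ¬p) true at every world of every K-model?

Tableau for the negation ¬((□(¬p ∧ q) ∧ ◇¬p) → ◇((¬p ∧ q) ∧ ¬p)):
1. ¬((□(¬p ∧ q) ∧ ◇¬p) → ◇((¬p ∧ q) ∧ ¬p)), 0
2. □(¬p ∧ q) ∧ ◇¬p, 0   [¬→-rule on 1]
3. ¬◇((¬p ∧ q) ∧ ¬p), 0   [¬→-rule on 1]
4. □(¬p ∧ q), 0   [∧-rule on 2]
5. ◇¬p, 0   [∧-rule on 2]
6. ¬p, 1   [◇-rule on 5: fresh world 1, 0R1]
7. ¬((¬p ∧ q) ∧ ¬p), 1   [¬◇-rule on 3 via 0R1]
8. ¬p ∧ q, 1   [□-rule on 4 via 0R1]
9. q, 1   [∧-rule on 8]
10. ¬(¬p ∧ q), 1   [¬∧-rule on 7 (branches; this branch)]
11. ¬q, 1   [¬∧-rule on 10 (branches; this branch)]
Accessibility: 0R1
Branch closes: q and ¬q both at 1.
Every branch of the negation's tableau closes; the branch above is one of them.

Valid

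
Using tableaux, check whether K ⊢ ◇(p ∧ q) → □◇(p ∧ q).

Tableau for the negation ¬(◇(p ∧ q) → □◇(p ∧ q)):
1. ¬(◇(p ∧ q) → □◇(p ∧ q)), 0
2. ◇(p ∧ q), 0   [¬→-rule on 1]
3. ¬□◇(p ∧ q), 0   [¬→-rule on 1]
4. p ∧ q, 1   [◇-rule on 2: fresh world 1, 0R1]
5. p, 1   [∧-rule on 4]
6. q, 1   [∧-rule on 4]
7. ¬◇(p ∧ q), 2   [¬□-rule on 3: fresh world 2, 0R2]
Accessibility: 0R1, 0R2
The negation has an open branch (countermodel exists).

No, not valid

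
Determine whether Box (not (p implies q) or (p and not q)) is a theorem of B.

No, not valid

Tableau for the negation not Box (not (p implies q) or (p and not q)):
1. not Box (not (p implies q) or (p and not q)), w0
2. not (not (p implies q) or (p and not q)), w1   [neg-Box-rule on 1: fresh world w1, w0Rw1]
3. p implies q, w1   [neg-or-rule on 2]
4. not (p and not q), w1   [neg-or-rule on 2]
5. q, w1   [implies-rule on 3 (branches; this branch)]
Accessibility: w0Rw0, w0Rw1, w1Rw0, w1Rw1
The negation has an open branch (countermodel exists).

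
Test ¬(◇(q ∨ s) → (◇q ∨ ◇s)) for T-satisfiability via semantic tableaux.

Unsatisfiable (every branch closes)

1. ¬(◇(q ∨ s) → (◇q ∨ ◇s)), w0
2. ◇(q ∨ s), w0   [¬→-rule on 1]
3. ¬(◇q ∨ ◇s), w0   [¬→-rule on 1]
4. ¬◇q, w0   [¬∨-rule on 3]
5. ¬◇s, w0   [¬∨-rule on 3]
6. ¬q, w0   [¬◇-rule on 4 via w0Rw0]
7. ¬s, w0   [¬◇-rule on 5 via w0Rw0]
8. q ∨ s, w1   [◇-rule on 2: fresh world w1, w0Rw1]
9. ¬q, w1   [¬◇-rule on 4 via w0Rw1]
10. ¬s, w1   [¬◇-rule on 5 via w0Rw1]
11. s, w1   [∨-rule on 8 (branches; this branch)]
Accessibility: w0Rw0, w0Rw1, w1Rw1
Branch closes: s and ¬s both at w1.
All branches of the tableau close; one closing branch shown above.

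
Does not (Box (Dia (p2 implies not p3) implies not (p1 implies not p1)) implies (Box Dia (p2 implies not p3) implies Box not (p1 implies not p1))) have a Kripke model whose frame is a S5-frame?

1. not (Box (Dia (p2 implies not p3) implies not (p1 implies not p1)) implies (Box Dia (p2 implies not p3) implies Box not (p1 implies not p1))), 0
2. Box (Dia (p2 implies not p3) implies not (p1 implies not p1)), 0
3. not (Box Dia (p2 implies not p3) implies Box not (p1 implies not p1)), 0
4. Box Dia (p2 implies not p3), 0
5. not Box not (p1 implies not p1), 0
6. Dia (p2 implies not p3) implies not (p1 implies not p1), 0
7. Dia (p2 implies not p3), 0
8. not (p1 implies not p1), 0
9. p1, 0
10. p1 implies not p1, 1
11. Dia (p2 implies not p3) implies not (p1 implies not p1), 1
12. Dia (p2 implies not p3), 1
13. not p1, 1
14. not Dia (p2 implies not p3), 1
15. not (p2 implies not p3), 0
16. p2, 0
17. p3, 0
18. not (p2 implies not p3), 1
19. p2, 1
20. p3, 1
21. p2 implies not p3, 2
22. Dia (p2 implies not p3) implies not (p1 implies not p1), 2
23. Dia (p2 implies not p3), 2
24. not (p2 implies not p3), 2
25. p2, 2
26. p3, 2
27. not p3, 2
Accessibility: 0R0, 0R1, 0R2, 1R0, 1R1, 1R2, 2R0, 2R1, 2R2
Branch closes: p3 and not p3 both at 2.
(One branch shown.) All branches close.

Unsatisfiable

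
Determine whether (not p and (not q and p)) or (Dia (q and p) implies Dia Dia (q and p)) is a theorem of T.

Valid

Tableau for the negation not ((not p and (not q and p)) or (Dia (q and p) implies Dia Dia (q and p))):
1. not ((not p and (not q and p)) or (Dia (q and p) implies Dia Dia (q and p))), w0
2. not (not p and (not q and p)), w0
3. not (Dia (q and p) implies Dia Dia (q and p)), w0
4. Dia (q and p), w0
5. not Dia Dia (q and p), w0
6. not Dia (q and p), w0
7. not (q and p), w0
8. not (not q and p), w0
9. not p, w0
10. q and p, w1
11. q, w1
12. p, w1
13. not Dia (q and p), w1
14. not (q and p), w1
15. not p, w1
Accessibility: w0Rw0, w0Rw1, w1Rw1
Branch closes: p and not p both at w1.
Every branch of the negation's tableau closes; the branch above is one of them.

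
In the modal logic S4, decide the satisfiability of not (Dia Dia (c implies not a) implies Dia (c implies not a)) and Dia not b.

Unsatisfiable (every branch closes)

1. not (Dia Dia (c implies not a) implies Dia (c implies not a)) and Dia not b, w0
2. not (Dia Dia (c implies not a) implies Dia (c implies not a)), w0
3. Dia not b, w0
4. Dia Dia (c implies not a), w0
5. not Dia (c implies not a), w0
6. not (c implies not a), w0
7. c, w0
8. a, w0
9. not b, w1
10. not (c implies not a), w1
11. c, w1
12. a, w1
13. Dia (c implies not a), w2
14. not (c implies not a), w2
15. c, w2
16. a, w2
17. c implies not a, w3
18. not (c implies not a), w3
19. c, w3
20. a, w3
21. not a, w3
Accessibility: w0Rw0, w0Rw1, w0Rw2, w0Rw3, w1Rw1, w2Rw2, w2Rw3, w3Rw3
Branch closes: a and not a both at w3.
(One branch shown.) All branches close.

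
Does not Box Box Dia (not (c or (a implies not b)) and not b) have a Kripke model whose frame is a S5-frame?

1. not Box Box Dia (not (c or (a implies not b)) and not b), w0
2. not Box Dia (not (c or (a implies not b)) and not b), w1
3. not Dia (not (c or (a implies not b)) and not b), w2
4. not (not (c or (a implies not b)) and not b), w0
5. not (not (c or (a implies not b)) and not b), w1
6. not (not (c or (a implies not b)) and not b), w2
7. b, w0
8. b, w1
9. b, w2
Accessibility: w0Rw0, w0Rw1, w0Rw2, w1Rw0, w1Rw1, w1Rw2, w2Rw0, w2Rw1, w2Rw2

Satisfiable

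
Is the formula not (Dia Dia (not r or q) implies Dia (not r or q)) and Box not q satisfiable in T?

Yes, satisfiable

1. not (Dia Dia (not r or q) implies Dia (not r or q)) and Box not q, w0
2. not (Dia Dia (not r or q) implies Dia (not r or q)), w0
3. Box not q, w0
4. Dia Dia (not r or q), w0
5. not Dia (not r or q), w0
6. not q, w0
7. not (not r or q), w0
8. r, w0
9. Dia (not r or q), w1
10. not q, w1
11. not (not r or q), w1
12. r, w1
13. not r or q, w2
14. q, w2
Accessibility: w0Rw0, w0Rw1, w1Rw1, w1Rw2, w2Rw2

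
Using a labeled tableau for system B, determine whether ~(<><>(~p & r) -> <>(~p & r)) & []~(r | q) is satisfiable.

1. ~(<><>(~p & r) -> <>(~p & r)) & []~(r | q), u
2. ~(<><>(~p & r) -> <>(~p & r)), u
3. []~(r | q), u
4. <><>(~p & r), u
5. ~<>(~p & r), u
6. ~(r | q), u
7. ~r, u
8. ~q, u
9. ~(~p & r), u
10. <>(~p & r), v
11. ~(r | q), v
12. ~r, v
13. ~q, v
14. ~(~p & r), v
15. ~p & r, w
16. ~p, w
17. r, w
Accessibility: uRu, uRv, vRu, vRv, vRw, wRv, wRw

Satisfiable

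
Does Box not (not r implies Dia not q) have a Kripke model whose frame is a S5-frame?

1. Box not (not r implies Dia not q), 0
2. not (not r implies Dia not q), 0   [Box-rule on 1 via 0R0]
3. not r, 0   [neg-implies-rule on 2]
4. not Dia not q, 0   [neg-implies-rule on 2]
5. q, 0   [neg-Dia-rule on 4 via 0R0]
Accessibility: 0R0

Satisfiable (open branch found)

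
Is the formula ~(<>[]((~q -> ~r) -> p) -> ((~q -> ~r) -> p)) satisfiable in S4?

Satisfiable

1. ~(<>[]((~q -> ~r) -> p) -> ((~q -> ~r) -> p)), u
2. <>[]((~q -> ~r) -> p), u
3. ~((~q -> ~r) -> p), u
4. ~q -> ~r, u
5. ~p, u
6. ~r, u
7. []((~q -> ~r) -> p), v
8. (~q -> ~r) -> p, v
9. p, v
Accessibility: uRu, uRv, vRv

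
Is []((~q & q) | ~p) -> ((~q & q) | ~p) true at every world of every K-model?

No, not valid

Tableau for the negation ~([]((~q & q) | ~p) -> ((~q & q) | ~p)):
1. ~([]((~q & q) | ~p) -> ((~q & q) | ~p)), u
2. []((~q & q) | ~p), u
3. ~((~q & q) | ~p), u
4. ~(~q & q), u
5. p, u
6. ~q, u
The negation has an open branch (countermodel exists).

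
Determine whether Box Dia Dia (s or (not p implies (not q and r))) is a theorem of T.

Tableau for the negation not Box Dia Dia (s or (not p implies (not q and r))):
1. not Box Dia Dia (s or (not p implies (not q and r))), 0
2. not Dia Dia (s or (not p implies (not q and r))), 1   [neg-Box-rule on 1: fresh world 1, 0R1]
3. not Dia (s or (not p implies (not q and r))), 1   [neg-Dia-rule on 2 via 1R1]
4. not (s or (not p implies (not q and r))), 1   [neg-Dia-rule on 3 via 1R1]
5. not s, 1   [neg-or-rule on 4]
6. not (not p implies (not q and r)), 1   [neg-or-rule on 4]
7. not p, 1   [neg-implies-rule on 6]
8. not (not q and r), 1   [neg-implies-rule on 6]
9. not r, 1   [neg-and-rule on 8 (branches; this branch)]
Accessibility: 0R0, 0R1, 1R1
The negation has an open branch (countermodel exists).

Invalid (countermodel exists)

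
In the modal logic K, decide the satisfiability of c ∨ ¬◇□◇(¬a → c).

Satisfiable

1. c ∨ ¬◇□◇(¬a → c), 0
2. ¬◇□◇(¬a → c), 0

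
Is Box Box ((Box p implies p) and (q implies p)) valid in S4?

Invalid (countermodel exists)

Tableau for the negation not Box Box ((Box p implies p) and (q implies p)):
1. not Box Box ((Box p implies p) and (q implies p)), w0
2. not Box ((Box p implies p) and (q implies p)), w1
3. not ((Box p implies p) and (q implies p)), w2
4. not (q implies p), w2
5. q, w2
6. not p, w2
Accessibility: w0Rw0, w0Rw1, w0Rw2, w1Rw1, w1Rw2, w2Rw2
The negation has an open branch (countermodel exists).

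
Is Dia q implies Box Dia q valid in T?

Tableau for the negation not (Dia q implies Box Dia q):
1. not (Dia q implies Box Dia q), 0
2. Dia q, 0
3. not Box Dia q, 0
4. q, 1
5. not Dia q, 2
6. not q, 2
Accessibility: 0R0, 0R1, 0R2, 1R1, 2R2
The negation has an open branch (countermodel exists).

Not valid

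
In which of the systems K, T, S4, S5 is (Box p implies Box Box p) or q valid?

S4, S5

S4-tableau for the negation not ((Box p implies Box Box p) or q):
1. not ((Box p implies Box Box p) or q), u
2. not (Box p implies Box Box p), u
3. not q, u
4. Box p, u
5. not Box Box p, u
6. p, u
7. not Box p, v
8. p, v
9. not p, w
10. p, w
Accessibility: uRu, uRv, uRw, vRv, vRw, wRw
Branch closes: p and not p both at w.
Every branch closes (one shown): valid in S4, hence also in S5 (every theorem of S4 is a theorem of S5).
T-tableau for the negation not ((Box p implies Box Box p) or q):
1. not ((Box p implies Box Box p) or q), u
2. not (Box p implies Box Box p), u
3. not q, u
4. Box p, u
5. not Box Box p, u
6. p, u
7. not Box p, v
8. p, v
9. not p, w
Accessibility: uRu, uRv, vRv, vRw, wRw
Complete open branch: countermodel on a T-frame, so not valid in T, nor in K (the same frame is also a K-frame).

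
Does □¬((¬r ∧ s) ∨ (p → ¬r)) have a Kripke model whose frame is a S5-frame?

Satisfiable

1. □¬((¬r ∧ s) ∨ (p → ¬r)), w0
2. ¬((¬r ∧ s) ∨ (p → ¬r)), w0
3. ¬(¬r ∧ s), w0
4. ¬(p → ¬r), w0
5. p, w0
6. r, w0
7. ¬s, w0
Accessibility: w0Rw0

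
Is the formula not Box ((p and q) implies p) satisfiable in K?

Unsatisfiable

1. not Box ((p and q) implies p), w0
2. not ((p and q) implies p), w1
3. p and q, w1
4. not p, w1
5. p, w1
6. q, w1
Accessibility: w0Rw1
Branch closes: p and not p both at w1.
(One branch shown.) All branches close.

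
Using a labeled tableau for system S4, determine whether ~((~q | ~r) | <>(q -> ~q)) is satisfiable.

Satisfiable

1. ~((~q | ~r) | <>(q -> ~q)), u
2. ~(~q | ~r), u   [~|-rule on 1]
3. ~<>(q -> ~q), u   [~|-rule on 1]
4. q, u   [~|-rule on 2]
5. r, u   [~|-rule on 2]
6. ~(q -> ~q), u   [~<>-rule on 3 via uRu]
Accessibility: uRu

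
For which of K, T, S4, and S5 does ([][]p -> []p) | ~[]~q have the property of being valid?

T, S4, S5

T-tableau for the negation ~(([][]p -> []p) | ~[]~q):
1. ~(([][]p -> []p) | ~[]~q), 0
2. ~([][]p -> []p), 0   [~|-rule on 1]
3. []~q, 0   [~|-rule on 1]
4. [][]p, 0   [~->-rule on 2]
5. ~[]p, 0   [~->-rule on 2]
6. ~q, 0   [[]-rule on 3 via 0R0]
7. []p, 0   [[]-rule on 4 via 0R0]
8. p, 0   [[]-rule on 7 via 0R0]
9. ~p, 1   [~[]-rule on 5: fresh world 1, 0R1]
10. ~q, 1   [[]-rule on 3 via 0R1]
11. []p, 1   [[]-rule on 4 via 0R1]
12. p, 1   [[]-rule on 7 via 0R1]
Accessibility: 0R0, 0R1, 1R1
Branch closes: p and ~p both at 1.
Every branch closes (one shown): valid in T, hence also in S4, S5 (every theorem of T is a theorem of S4 and S5).
K-tableau for the negation ~(([][]p -> []p) | ~[]~q):
1. ~(([][]p -> []p) | ~[]~q), 0
2. ~([][]p -> []p), 0   [~|-rule on 1]
3. []~q, 0   [~|-rule on 1]
4. [][]p, 0   [~->-rule on 2]
5. ~[]p, 0   [~->-rule on 2]
6. ~p, 1   [~[]-rule on 5: fresh world 1, 0R1]
7. ~q, 1   [[]-rule on 3 via 0R1]
8. []p, 1   [[]-rule on 4 via 0R1]
Accessibility: 0R1
Complete open branch: countermodel on a K-frame, so not valid in K.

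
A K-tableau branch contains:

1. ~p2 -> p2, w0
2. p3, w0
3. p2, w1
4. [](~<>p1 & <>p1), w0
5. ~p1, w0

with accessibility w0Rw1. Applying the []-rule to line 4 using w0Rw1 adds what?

~<>p1 & <>p1, w1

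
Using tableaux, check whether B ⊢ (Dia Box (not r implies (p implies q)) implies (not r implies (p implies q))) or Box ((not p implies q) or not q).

Tableau for the negation not ((Dia Box (not r implies (p implies q)) implies (not r implies (p implies q))) or Box ((not p implies q) or not q)):
1. not ((Dia Box (not r implies (p implies q)) implies (not r implies (p implies q))) or Box ((not p implies q) or not q)), w0
2. not (Dia Box (not r implies (p implies q)) implies (not r implies (p implies q))), w0
3. not Box ((not p implies q) or not q), w0
4. Dia Box (not r implies (p implies q)), w0
5. not (not r implies (p implies q)), w0
6. not r, w0
7. not (p implies q), w0
8. p, w0
9. not q, w0
10. not ((not p implies q) or not q), w1
11. not (not p implies q), w1
12. q, w1
13. not p, w1
14. not q, w1
Accessibility: w0Rw0, w0Rw1, w1Rw0, w1Rw1
Branch closes: q and not q both at w1.
All branches of the negation close; one closing branch shown above.

Valid in B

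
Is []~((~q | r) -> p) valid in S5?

Tableau for the negation ~[]~((~q | r) -> p):
1. ~[]~((~q | r) -> p), 0
2. (~q | r) -> p, 1   [~[]-rule on 1: fresh world 1, 0R1]
3. p, 1   [->-rule on 2 (branches; this branch)]
Accessibility: 0R0, 0R1, 1R0, 1R1
The negation has an open branch (countermodel exists).

Not valid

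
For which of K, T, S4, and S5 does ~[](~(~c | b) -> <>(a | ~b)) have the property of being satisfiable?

T-tableau for the formula:
1. ~[](~(~c | b) -> <>(a | ~b)), u
2. ~(~(~c | b) -> <>(a | ~b)), v   [~[]-rule on 1: fresh world v, uRv]
3. ~(~c | b), v   [~->-rule on 2]
4. ~<>(a | ~b), v   [~->-rule on 2]
5. c, v   [~|-rule on 3]
6. ~b, v   [~|-rule on 3]
7. ~(a | ~b), v   [~<>-rule on 4 via vRv]
8. ~a, v   [~|-rule on 7]
9. b, v   [~|-rule on 7]
Accessibility: uRu, uRv, vRv
Branch closes: b and ~b both at v.
Every branch closes (one shown): unsatisfiable in T, hence also in S4, S5 (every S4/S5-frame is a T-frame).
K-tableau for the formula:
1. ~[](~(~c | b) -> <>(a | ~b)), u
2. ~(~(~c | b) -> <>(a | ~b)), v   [~[]-rule on 1: fresh world v, uRv]
3. ~(~c | b), v   [~->-rule on 2]
4. ~<>(a | ~b), v   [~->-rule on 2]
5. c, v   [~|-rule on 3]
6. ~b, v   [~|-rule on 3]
Accessibility: uRv
Complete open branch: satisfiable in K.

K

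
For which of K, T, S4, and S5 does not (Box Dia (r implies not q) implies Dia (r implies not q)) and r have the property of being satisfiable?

K-tableau for the formula:
1. not (Box Dia (r implies not q) implies Dia (r implies not q)) and r, 0
2. not (Box Dia (r implies not q) implies Dia (r implies not q)), 0   [and-rule on 1]
3. r, 0   [and-rule on 1]
4. Box Dia (r implies not q), 0   [neg-implies-rule on 2]
5. not Dia (r implies not q), 0   [neg-implies-rule on 2]
Complete open branch: satisfiable in K.
T-tableau for the formula:
1. not (Box Dia (r implies not q) implies Dia (r implies not q)) and r, 0
2. not (Box Dia (r implies not q) implies Dia (r implies not q)), 0   [and-rule on 1]
3. r, 0   [and-rule on 1]
4. Box Dia (r implies not q), 0   [neg-implies-rule on 2]
5. not Dia (r implies not q), 0   [neg-implies-rule on 2]
6. Dia (r implies not q), 0   [Box-rule on 4 via 0R0]
7. not (r implies not q), 0   [neg-Dia-rule on 5 via 0R0]
8. q, 0   [neg-implies-rule on 7]
9. r implies not q, 1   [Dia-rule on 6: fresh world 1, 0R1]
10. Dia (r implies not q), 1   [Box-rule on 4 via 0R1]
11. not (r implies not q), 1   [neg-Dia-rule on 5 via 0R1]
12. r, 1   [neg-implies-rule on 11]
13. q, 1   [neg-implies-rule on 11]
14. not q, 1   [implies-rule on 9 (branches; this branch)]
Accessibility: 0R0, 0R1, 1R1
Branch closes: q and not q both at 1.
Every branch closes (one shown): unsatisfiable in T, hence also in S4, S5 (every S4/S5-frame is a T-frame).

K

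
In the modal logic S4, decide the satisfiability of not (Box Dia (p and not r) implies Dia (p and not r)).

1. not (Box Dia (p and not r) implies Dia (p and not r)), 0
2. Box Dia (p and not r), 0
3. not Dia (p and not r), 0
4. Dia (p and not r), 0
5. not (p and not r), 0
6. r, 0
7. p and not r, 1
8. p, 1
9. not r, 1
10. Dia (p and not r), 1
11. not (p and not r), 1
12. r, 1
Accessibility: 0R0, 0R1, 1R1
Branch closes: r and not r both at 1.
All branches of the tableau close; one closing branch shown above.

Unsatisfiable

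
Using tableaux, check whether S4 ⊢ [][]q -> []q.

Tableau for the negation ~([][]q -> []q):
1. ~([][]q -> []q), u
2. [][]q, u   [~->-rule on 1]
3. ~[]q, u   [~->-rule on 1]
4. []q, u   [[]-rule on 2 via uRu]
5. q, u   [[]-rule on 4 via uRu]
6. ~q, v   [~[]-rule on 3: fresh world v, uRv]
7. []q, v   [[]-rule on 2 via uRv]
8. q, v   [[]-rule on 4 via uRv]
Accessibility: uRu, uRv, vRv
Branch closes: q and ~q both at v.
All branches of the negation close; one closing branch shown above.

Valid in S4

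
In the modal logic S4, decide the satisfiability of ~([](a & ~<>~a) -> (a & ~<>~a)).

1. ~([](a & ~<>~a) -> (a & ~<>~a)), u
2. [](a & ~<>~a), u
3. ~(a & ~<>~a), u
4. a & ~<>~a, u
5. a, u
6. ~<>~a, u
7. <>~a, u
8. ~a, v
9. a & ~<>~a, v
10. a, v
11. ~<>~a, v
Accessibility: uRu, uRv, vRv
Branch closes: a and ~a both at v.
(One branch shown.) All branches close.

Unsatisfiable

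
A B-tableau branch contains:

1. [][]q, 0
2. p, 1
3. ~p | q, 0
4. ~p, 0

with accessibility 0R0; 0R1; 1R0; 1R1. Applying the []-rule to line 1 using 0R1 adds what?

[]q, 1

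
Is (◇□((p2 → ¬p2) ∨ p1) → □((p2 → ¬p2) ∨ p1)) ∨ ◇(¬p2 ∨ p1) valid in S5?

Tableau for the negation ¬((◇□((p2 → ¬p2) ∨ p1) → □((p2 → ¬p2) ∨ p1)) ∨ ◇(¬p2 ∨ p1)):
1. ¬((◇□((p2 → ¬p2) ∨ p1) → □((p2 → ¬p2) ∨ p1)) ∨ ◇(¬p2 ∨ p1)), u
2. ¬(◇□((p2 → ¬p2) ∨ p1) → □((p2 → ¬p2) ∨ p1)), u
3. ¬◇(¬p2 ∨ p1), u
4. ◇□((p2 → ¬p2) ∨ p1), u
5. ¬□((p2 → ¬p2) ∨ p1), u
6. ¬(¬p2 ∨ p1), u
7. p2, u
8. ¬p1, u
9. □((p2 → ¬p2) ∨ p1), v
10. ¬(¬p2 ∨ p1), v
11. p2, v
12. ¬p1, v
13. (p2 → ¬p2) ∨ p1, u
14. (p2 → ¬p2) ∨ p1, v
15. p2 → ¬p2, u
16. p2 → ¬p2, v
17. ¬p2, u
Accessibility: uRu, uRv, vRu, vRv
Branch closes: p2 and ¬p2 both at u.
Every branch of the negation's tableau closes; the branch above is one of them.

Valid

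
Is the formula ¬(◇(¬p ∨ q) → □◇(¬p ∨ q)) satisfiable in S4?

1. ¬(◇(¬p ∨ q) → □◇(¬p ∨ q)), w0
2. ◇(¬p ∨ q), w0
3. ¬□◇(¬p ∨ q), w0
4. ¬p ∨ q, w1
5. q, w1
6. ¬◇(¬p ∨ q), w2
7. ¬(¬p ∨ q), w2
8. p, w2
9. ¬q, w2
Accessibility: w0Rw0, w0Rw1, w0Rw2, w1Rw1, w2Rw2

Satisfiable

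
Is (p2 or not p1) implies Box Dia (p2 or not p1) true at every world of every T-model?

No, not valid

Tableau for the negation not ((p2 or not p1) implies Box Dia (p2 or not p1)):
1. not ((p2 or not p1) implies Box Dia (p2 or not p1)), u
2. p2 or not p1, u
3. not Box Dia (p2 or not p1), u
4. not p1, u
5. not Dia (p2 or not p1), v
6. not (p2 or not p1), v
7. not p2, v
8. p1, v
Accessibility: uRu, uRv, vRv
The negation has an open branch (countermodel exists).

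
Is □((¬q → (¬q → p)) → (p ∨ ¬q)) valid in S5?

Not valid

Tableau for the negation ¬□((¬q → (¬q → p)) → (p ∨ ¬q)):
1. ¬□((¬q → (¬q → p)) → (p ∨ ¬q)), u
2. ¬((¬q → (¬q → p)) → (p ∨ ¬q)), v
3. ¬q → (¬q → p), v
4. ¬(p ∨ ¬q), v
5. ¬p, v
6. q, v
7. ¬q → p, v
Accessibility: uRu, uRv, vRu, vRv
The negation has an open branch (countermodel exists).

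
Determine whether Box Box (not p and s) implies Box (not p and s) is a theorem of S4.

Valid

Tableau for the negation not (Box Box (not p and s) implies Box (not p and s)):
1. not (Box Box (not p and s) implies Box (not p and s)), u
2. Box Box (not p and s), u
3. not Box (not p and s), u
4. Box (not p and s), u
5. not p and s, u
6. not p, u
7. s, u
8. not (not p and s), v
9. Box (not p and s), v
10. not p and s, v
11. not p, v
12. s, v
13. not s, v
Accessibility: uRu, uRv, vRv
Branch closes: s and not s both at v.
All branches of the negation close; one closing branch shown above.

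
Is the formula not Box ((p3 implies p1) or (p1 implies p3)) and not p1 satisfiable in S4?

Unsatisfiable (every branch closes)

1. not Box ((p3 implies p1) or (p1 implies p3)) and not p1, u
2. not Box ((p3 implies p1) or (p1 implies p3)), u
3. not p1, u
4. not ((p3 implies p1) or (p1 implies p3)), v
5. not (p3 implies p1), v
6. not (p1 implies p3), v
7. p3, v
8. not p1, v
9. p1, v
10. not p3, v
Accessibility: uRu, uRv, vRv
Branch closes: p1 and not p1 both at v.
All branches of the tableau close; one closing branch shown above.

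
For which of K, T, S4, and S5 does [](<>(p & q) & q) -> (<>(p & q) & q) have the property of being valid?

T, S4, S5

K-tableau for the negation ~([](<>(p & q) & q) -> (<>(p & q) & q)):
1. ~([](<>(p & q) & q) -> (<>(p & q) & q)), u
2. [](<>(p & q) & q), u
3. ~(<>(p & q) & q), u
4. ~q, u
Complete open branch: countermodel on a K-frame, so not valid in K.
T-tableau for the negation ~([](<>(p & q) & q) -> (<>(p & q) & q)):
1. ~([](<>(p & q) & q) -> (<>(p & q) & q)), u
2. [](<>(p & q) & q), u
3. ~(<>(p & q) & q), u
4. <>(p & q) & q, u
5. <>(p & q), u
6. q, u
7. ~<>(p & q), u
8. ~(p & q), u
9. ~p, u
10. p & q, v
11. p, v
12. q, v
13. <>(p & q) & q, v
14. <>(p & q), v
15. ~(p & q), v
16. ~q, v
Accessibility: uRu, uRv, vRv
Branch closes: q and ~q both at v.
Every branch closes (one shown): valid in T, hence also in S4, S5 (every theorem of T is a theorem of S4 and S5).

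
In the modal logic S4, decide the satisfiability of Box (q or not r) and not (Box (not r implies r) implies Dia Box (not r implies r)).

1. Box (q or not r) and not (Box (not r implies r) implies Dia Box (not r implies r)), u
2. Box (q or not r), u
3. not (Box (not r implies r) implies Dia Box (not r implies r)), u
4. Box (not r implies r), u
5. not Dia Box (not r implies r), u
6. q or not r, u
7. not r implies r, u
8. not Box (not r implies r), u
9. q, u
10. r, u
11. not (not r implies r), v
12. not r, v
13. q or not r, v
14. not r implies r, v
15. not Box (not r implies r), v
16. r, v
Accessibility: uRu, uRv, vRv
Branch closes: r and not r both at v.
(One branch shown.) All branches close.

Unsatisfiable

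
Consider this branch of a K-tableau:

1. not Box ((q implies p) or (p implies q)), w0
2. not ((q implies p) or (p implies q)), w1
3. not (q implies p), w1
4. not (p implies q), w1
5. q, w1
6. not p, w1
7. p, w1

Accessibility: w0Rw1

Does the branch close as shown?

Closed

Both p and not p appear at w1.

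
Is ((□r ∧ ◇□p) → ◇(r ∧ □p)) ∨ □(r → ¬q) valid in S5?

Tableau for the negation ¬(((□r ∧ ◇□p) → ◇(r ∧ □p)) ∨ □(r → ¬q)):
1. ¬(((□r ∧ ◇□p) → ◇(r ∧ □p)) ∨ □(r → ¬q)), 0
2. ¬((□r ∧ ◇□p) → ◇(r ∧ □p)), 0
3. ¬□(r → ¬q), 0
4. □r ∧ ◇□p, 0
5. ¬◇(r ∧ □p), 0
6. □r, 0
7. ◇□p, 0
8. ¬(r ∧ □p), 0
9. r, 0
10. ¬□p, 0
11. ¬(r → ¬q), 1
12. r, 1
13. q, 1
14. ¬(r ∧ □p), 1
15. ¬□p, 1
16. □p, 2
17. ¬(r ∧ □p), 2
18. r, 2
19. p, 0
20. p, 1
21. p, 2
22. ¬□p, 2
23. ¬p, 3
24. ¬(r ∧ □p), 3
25. r, 3
26. p, 3
Accessibility: 0R0, 0R1, 0R2, 0R3, 1R0, 1R1, 1R2, 1R3, 2R0, 2R1, 2R2, 2R3, 3R0, 3R1, 3R2, 3R3
Branch closes: p and ¬p both at 3.
Every branch of the negation's tableau closes; the branch above is one of them.

Valid in S5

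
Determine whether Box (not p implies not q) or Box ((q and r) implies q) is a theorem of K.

Yes, valid

Tableau for the negation not (Box (not p implies not q) or Box ((q and r) implies q)):
1. not (Box (not p implies not q) or Box ((q and r) implies q)), 0
2. not Box (not p implies not q), 0
3. not Box ((q and r) implies q), 0
4. not (not p implies not q), 1
5. not p, 1
6. q, 1
7. not ((q and r) implies q), 2
8. q and r, 2
9. not q, 2
10. q, 2
11. r, 2
Accessibility: 0R1, 0R2
Branch closes: q and not q both at 2.
All branches of the negation close; one closing branch shown above.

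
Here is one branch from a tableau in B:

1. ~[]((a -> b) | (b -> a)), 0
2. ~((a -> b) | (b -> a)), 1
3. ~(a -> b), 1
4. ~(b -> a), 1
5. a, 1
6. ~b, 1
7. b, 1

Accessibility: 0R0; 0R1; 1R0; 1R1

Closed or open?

Both b and ~b appear at 1.

Closed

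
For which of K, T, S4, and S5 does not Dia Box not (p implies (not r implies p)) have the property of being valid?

T, S4, S5

K-tableau for the negation Dia Box not (p implies (not r implies p)):
1. Dia Box not (p implies (not r implies p)), u
2. Box not (p implies (not r implies p)), v   [Dia-rule on 1: fresh world v, uRv]
Accessibility: uRv
Complete open branch: countermodel on a K-frame, so not valid in K.
T-tableau for the negation Dia Box not (p implies (not r implies p)):
1. Dia Box not (p implies (not r implies p)), u
2. Box not (p implies (not r implies p)), v   [Dia-rule on 1: fresh world v, uRv]
3. not (p implies (not r implies p)), v   [Box-rule on 2 via vRv]
4. p, v   [neg-implies-rule on 3]
5. not (not r implies p), v   [neg-implies-rule on 3]
6. not r, v   [neg-implies-rule on 5]
7. not p, v   [neg-implies-rule on 5]
Accessibility: uRu, uRv, vRv
Branch closes: p and not p both at v.
Every branch closes (one shown): valid in T, hence also in S4, S5 (every theorem of T is a theorem of S4 and S5).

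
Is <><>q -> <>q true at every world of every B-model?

Tableau for the negation ~(<><>q -> <>q):
1. ~(<><>q -> <>q), u
2. <><>q, u
3. ~<>q, u
4. ~q, u
5. <>q, v
6. ~q, v
7. q, w
Accessibility: uRu, uRv, vRu, vRv, vRw, wRv, wRw
The negation has an open branch (countermodel exists).

No, not valid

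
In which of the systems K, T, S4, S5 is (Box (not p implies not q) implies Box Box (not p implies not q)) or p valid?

S4-tableau for the negation not ((Box (not p implies not q) implies Box Box (not p implies not q)) or p):
1. not ((Box (not p implies not q) implies Box Box (not p implies not q)) or p), u
2. not (Box (not p implies not q) implies Box Box (not p implies not q)), u
3. not p, u
4. Box (not p implies not q), u
5. not Box Box (not p implies not q), u
6. not p implies not q, u
7. not q, u
8. not Box (not p implies not q), v
9. not p implies not q, v
10. not q, v
11. not (not p implies not q), w
12. not p, w
13. q, w
14. not p implies not q, w
15. not q, w
Accessibility: uRu, uRv, uRw, vRv, vRw, wRw
Branch closes: q and not q both at w.
Every branch closes (one shown): valid in S4, hence also in S5 (every theorem of S4 is a theorem of S5).
T-tableau for the negation not ((Box (not p implies not q) implies Box Box (not p implies not q)) or p):
1. not ((Box (not p implies not q) implies Box Box (not p implies not q)) or p), u
2. not (Box (not p implies not q) implies Box Box (not p implies not q)), u
3. not p, u
4. Box (not p implies not q), u
5. not Box Box (not p implies not q), u
6. not p implies not q, u
7. not q, u
8. not Box (not p implies not q), v
9. not p implies not q, v
10. not q, v
11. not (not p implies not q), w
12. not p, w
13. q, w
Accessibility: uRu, uRv, vRv, vRw, wRw
Complete open branch: countermodel on a T-frame, so not valid in T, nor in K (the same frame is also a K-frame).

S4, S5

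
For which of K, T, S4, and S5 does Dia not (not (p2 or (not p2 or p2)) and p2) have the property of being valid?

T-tableau for the negation not Dia not (not (p2 or (not p2 or p2)) and p2):
1. not Dia not (not (p2 or (not p2 or p2)) and p2), u
2. not (p2 or (not p2 or p2)) and p2, u   [neg-Dia-rule on 1 via uRu]
3. not (p2 or (not p2 or p2)), u   [and-rule on 2]
4. p2, u   [and-rule on 2]
5. not p2, u   [neg-or-rule on 3]
6. not (not p2 or p2), u   [neg-or-rule on 3]
Accessibility: uRu
Branch closes: p2 and not p2 both at u.
Every branch closes (one shown): valid in T, hence also in S4, S5 (every theorem of T is a theorem of S4 and S5).
K-tableau for the negation not Dia not (not (p2 or (not p2 or p2)) and p2):
1. not Dia not (not (p2 or (not p2 or p2)) and p2), u
Complete open branch: countermodel on a K-frame, so not valid in K.

T, S4, S5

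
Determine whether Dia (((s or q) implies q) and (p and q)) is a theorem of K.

Tableau for the negation not Dia (((s or q) implies q) and (p and q)):
1. not Dia (((s or q) implies q) and (p and q)), u
The negation has an open branch (countermodel exists).

Invalid (countermodel exists)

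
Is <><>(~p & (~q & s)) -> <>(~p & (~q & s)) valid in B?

No, not valid

Tableau for the negation ~(<><>(~p & (~q & s)) -> <>(~p & (~q & s))):
1. ~(<><>(~p & (~q & s)) -> <>(~p & (~q & s))), 0
2. <><>(~p & (~q & s)), 0
3. ~<>(~p & (~q & s)), 0
4. ~(~p & (~q & s)), 0
5. ~(~q & s), 0
6. ~s, 0
7. <>(~p & (~q & s)), 1
8. ~(~p & (~q & s)), 1
9. ~(~q & s), 1
10. ~s, 1
11. ~p & (~q & s), 2
12. ~p, 2
13. ~q & s, 2
14. ~q, 2
15. s, 2
Accessibility: 0R0, 0R1, 1R0, 1R1, 1R2, 2R1, 2R2
The negation has an open branch (countermodel exists).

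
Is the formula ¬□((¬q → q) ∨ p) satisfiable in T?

Yes, satisfiable

1. ¬□((¬q → q) ∨ p), u
2. ¬((¬q → q) ∨ p), v
3. ¬(¬q → q), v
4. ¬p, v
5. ¬q, v
Accessibility: uRu, uRv, vRv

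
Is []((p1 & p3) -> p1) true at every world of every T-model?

Tableau for the negation ~[]((p1 & p3) -> p1):
1. ~[]((p1 & p3) -> p1), w0
2. ~((p1 & p3) -> p1), w1
3. p1 & p3, w1
4. ~p1, w1
5. p1, w1
6. p3, w1
Accessibility: w0Rw0, w0Rw1, w1Rw1
Branch closes: p1 and ~p1 both at w1.
All branches of the negation close; one closing branch shown above.

Yes, valid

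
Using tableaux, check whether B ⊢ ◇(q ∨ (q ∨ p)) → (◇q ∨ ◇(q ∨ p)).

Tableau for the negation ¬(◇(q ∨ (q ∨ p)) → (◇q ∨ ◇(q ∨ p))):
1. ¬(◇(q ∨ (q ∨ p)) → (◇q ∨ ◇(q ∨ p))), 0
2. ◇(q ∨ (q ∨ p)), 0   [¬→-rule on 1]
3. ¬(◇q ∨ ◇(q ∨ p)), 0   [¬→-rule on 1]
4. ¬◇q, 0   [¬∨-rule on 3]
5. ¬◇(q ∨ p), 0   [¬∨-rule on 3]
6. ¬q, 0   [¬◇-rule on 4 via 0R0]
7. ¬(q ∨ p), 0   [¬◇-rule on 5 via 0R0]
8. ¬p, 0   [¬∨-rule on 7]
9. q ∨ (q ∨ p), 1   [◇-rule on 2: fresh world 1, 0R1]
10. ¬q, 1   [¬◇-rule on 4 via 0R1]
11. ¬(q ∨ p), 1   [¬◇-rule on 5 via 0R1]
12. ¬p, 1   [¬∨-rule on 11]
13. q ∨ p, 1   [∨-rule on 9 (branches; this branch)]
14. p, 1   [∨-rule on 13 (branches; this branch)]
Accessibility: 0R0, 0R1, 1R0, 1R1
Branch closes: p and ¬p both at 1.
All branches of the negation close; one closing branch shown above.

Valid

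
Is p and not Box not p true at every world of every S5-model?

Tableau for the negation not (p and not Box not p):
1. not (p and not Box not p), 0
2. Box not p, 0   [neg-and-rule on 1 (branches; this branch)]
3. not p, 0   [Box-rule on 2 via 0R0]
Accessibility: 0R0
The negation has an open branch (countermodel exists).

Not valid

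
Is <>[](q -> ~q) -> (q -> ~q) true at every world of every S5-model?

Tableau for the negation ~(<>[](q -> ~q) -> (q -> ~q)):
1. ~(<>[](q -> ~q) -> (q -> ~q)), 0
2. <>[](q -> ~q), 0   [~->-rule on 1]
3. ~(q -> ~q), 0   [~->-rule on 1]
4. q, 0   [~->-rule on 3]
5. [](q -> ~q), 1   [<>-rule on 2: fresh world 1, 0R1]
6. q -> ~q, 0   [[]-rule on 5 via 1R0]
7. q -> ~q, 1   [[]-rule on 5 via 1R1]
8. ~q, 0   [->-rule on 6 (branches; this branch)]
Accessibility: 0R0, 0R1, 1R0, 1R1
Branch closes: q and ~q both at 0.
Every branch of the negation's tableau closes; the branch above is one of them.

Valid in S5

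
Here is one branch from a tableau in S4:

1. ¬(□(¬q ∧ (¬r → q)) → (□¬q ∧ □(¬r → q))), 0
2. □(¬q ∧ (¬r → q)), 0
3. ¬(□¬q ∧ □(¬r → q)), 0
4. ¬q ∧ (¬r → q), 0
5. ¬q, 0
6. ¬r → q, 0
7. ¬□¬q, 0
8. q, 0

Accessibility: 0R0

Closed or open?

Both q and ¬q appear at 0.

Yes, closed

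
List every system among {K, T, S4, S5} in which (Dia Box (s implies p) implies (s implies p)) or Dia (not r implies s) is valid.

T, S4, S5

K-tableau for the negation not ((Dia Box (s implies p) implies (s implies p)) or Dia (not r implies s)):
1. not ((Dia Box (s implies p) implies (s implies p)) or Dia (not r implies s)), u
2. not (Dia Box (s implies p) implies (s implies p)), u
3. not Dia (not r implies s), u
4. Dia Box (s implies p), u
5. not (s implies p), u
6. s, u
7. not p, u
8. Box (s implies p), v
9. not (not r implies s), v
10. not r, v
11. not s, v
Accessibility: uRv
Complete open branch: countermodel on a K-frame, so not valid in K.
T-tableau for the negation not ((Dia Box (s implies p) implies (s implies p)) or Dia (not r implies s)):
1. not ((Dia Box (s implies p) implies (s implies p)) or Dia (not r implies s)), u
2. not (Dia Box (s implies p) implies (s implies p)), u
3. not Dia (not r implies s), u
4. Dia Box (s implies p), u
5. not (s implies p), u
6. s, u
7. not p, u
8. not (not r implies s), u
9. not r, u
10. not s, u
Accessibility: uRu
Branch closes: s and not s both at u.
Every branch closes (one shown): valid in T, hence also in S4, S5 (every theorem of T is a theorem of S4 and S5).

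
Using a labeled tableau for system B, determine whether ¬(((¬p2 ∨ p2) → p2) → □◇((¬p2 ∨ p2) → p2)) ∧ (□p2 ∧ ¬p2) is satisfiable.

Unsatisfiable

1. ¬(((¬p2 ∨ p2) → p2) → □◇((¬p2 ∨ p2) → p2)) ∧ (□p2 ∧ ¬p2), w0
2. ¬(((¬p2 ∨ p2) → p2) → □◇((¬p2 ∨ p2) → p2)), w0
3. □p2 ∧ ¬p2, w0
4. (¬p2 ∨ p2) → p2, w0
5. ¬□◇((¬p2 ∨ p2) → p2), w0
6. □p2, w0
7. ¬p2, w0
8. p2, w0
Accessibility: w0Rw0
Branch closes: p2 and ¬p2 both at w0.
(One branch shown.) All branches close.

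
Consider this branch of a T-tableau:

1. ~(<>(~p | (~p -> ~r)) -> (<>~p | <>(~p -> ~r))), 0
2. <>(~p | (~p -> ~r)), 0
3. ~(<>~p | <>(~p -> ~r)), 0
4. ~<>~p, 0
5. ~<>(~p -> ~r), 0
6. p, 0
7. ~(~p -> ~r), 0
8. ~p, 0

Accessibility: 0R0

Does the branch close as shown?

Closed

Both p and ~p appear at 0.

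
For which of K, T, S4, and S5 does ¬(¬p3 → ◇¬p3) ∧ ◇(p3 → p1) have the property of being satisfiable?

K

T-tableau for the formula:
1. ¬(¬p3 → ◇¬p3) ∧ ◇(p3 → p1), u
2. ¬(¬p3 → ◇¬p3), u   [∧-rule on 1]
3. ◇(p3 → p1), u   [∧-rule on 1]
4. ¬p3, u   [¬→-rule on 2]
5. ¬◇¬p3, u   [¬→-rule on 2]
6. p3, u   [¬◇-rule on 5 via uRu]
Accessibility: uRu
Branch closes: p3 and ¬p3 both at u.
Every branch closes (one shown): unsatisfiable in T, hence also in S4, S5 (every S4/S5-frame is a T-frame).
K-tableau for the formula:
1. ¬(¬p3 → ◇¬p3) ∧ ◇(p3 → p1), u
2. ¬(¬p3 → ◇¬p3), u   [∧-rule on 1]
3. ◇(p3 → p1), u   [∧-rule on 1]
4. ¬p3, u   [¬→-rule on 2]
5. ¬◇¬p3, u   [¬→-rule on 2]
6. p3 → p1, v   [◇-rule on 3: fresh world v, uRv]
7. p3, v   [¬◇-rule on 5 via uRv]
8. p1, v   [→-rule on 6 (branches; this branch)]
Accessibility: uRv
Complete open branch: satisfiable in K.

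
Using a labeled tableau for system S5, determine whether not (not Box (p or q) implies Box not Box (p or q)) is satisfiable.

Unsatisfiable

1. not (not Box (p or q) implies Box not Box (p or q)), w0
2. not Box (p or q), w0
3. not Box not Box (p or q), w0
4. not (p or q), w1
5. not p, w1
6. not q, w1
7. Box (p or q), w2
8. p or q, w0
9. p or q, w1
10. p or q, w2
11. q, w0
12. q, w1
Accessibility: w0Rw0, w0Rw1, w0Rw2, w1Rw0, w1Rw1, w1Rw2, w2Rw0, w2Rw1, w2Rw2
Branch closes: q and not q both at w1.
All branches of the tableau close; one closing branch shown above.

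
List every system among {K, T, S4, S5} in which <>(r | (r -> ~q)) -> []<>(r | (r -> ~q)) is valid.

T, S4, S5

T-tableau for the negation ~(<>(r | (r -> ~q)) -> []<>(r | (r -> ~q))):
1. ~(<>(r | (r -> ~q)) -> []<>(r | (r -> ~q))), u
2. <>(r | (r -> ~q)), u   [~->-rule on 1]
3. ~[]<>(r | (r -> ~q)), u   [~->-rule on 1]
4. r | (r -> ~q), v   [<>-rule on 2: fresh world v, uRv]
5. r -> ~q, v   [|-rule on 4 (branches; this branch)]
6. ~q, v   [->-rule on 5 (branches; this branch)]
7. ~<>(r | (r -> ~q)), w   [~[]-rule on 3: fresh world w, uRw]
8. ~(r | (r -> ~q)), w   [~<>-rule on 7 via wRw]
9. ~r, w   [~|-rule on 8]
10. ~(r -> ~q), w   [~|-rule on 8]
11. r, w   [~->-rule on 10]
12. q, w   [~->-rule on 10]
Accessibility: uRu, uRv, uRw, vRv, wRw
Branch closes: r and ~r both at w.
Every branch closes (one shown): valid in T, hence also in S4, S5 (every theorem of T is a theorem of S4 and S5).
K-tableau for the negation ~(<>(r | (r -> ~q)) -> []<>(r | (r -> ~q))):
1. ~(<>(r | (r -> ~q)) -> []<>(r | (r -> ~q))), u
2. <>(r | (r -> ~q)), u   [~->-rule on 1]
3. ~[]<>(r | (r -> ~q)), u   [~->-rule on 1]
4. r | (r -> ~q), v   [<>-rule on 2: fresh world v, uRv]
5. r -> ~q, v   [|-rule on 4 (branches; this branch)]
6. ~q, v   [->-rule on 5 (branches; this branch)]
7. ~<>(r | (r -> ~q)), w   [~[]-rule on 3: fresh world w, uRw]
Accessibility: uRv, uRw
Complete open branch: countermodel on a K-frame, so not valid in K.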